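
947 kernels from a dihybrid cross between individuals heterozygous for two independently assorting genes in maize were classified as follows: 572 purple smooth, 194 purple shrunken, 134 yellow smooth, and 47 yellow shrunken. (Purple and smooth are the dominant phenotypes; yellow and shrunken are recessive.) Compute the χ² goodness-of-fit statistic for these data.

A dihybrid F₂ with independent assortment and complete dominance at both loci gives a 9:3:3:1 phenotypic ratio.
Total ratio parts = 16. Expected numbers out of 947:
  purple smooth: 947 × 9/16 = 532.6875
  purple shrunken: 947 × 3/16 = 177.5625
  yellow smooth: 947 × 3/16 = 177.5625
  yellow shrunken: 947 × 1/16 = 59.1875
χ² = Σ (O − E)² / E
  purple smooth: (572 − 532.6875)² / 532.6875 = 2.9013
  purple shrunken: (194 − 177.5625)² / 177.5625 = 1.5217
  yellow smooth: (134 − 177.5625)² / 177.5625 = 10.6875
  yellow shrunken: (47 − 59.1875)² / 59.1875 = 2.5096
χ² = 2.9013 + 1.5217 + 10.6875 + 2.5096 = 17.6201 ≈ 17.620

17.620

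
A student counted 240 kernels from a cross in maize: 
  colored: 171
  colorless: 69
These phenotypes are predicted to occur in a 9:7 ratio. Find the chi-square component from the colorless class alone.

Total ratio parts = 16. Expected numbers out of 240:
  colored: 240 × 9/16 = 135
  colorless: 240 × 7/16 = 105
Contribution of colorless: (69 − 105)² / 105 = 12.3429

12.343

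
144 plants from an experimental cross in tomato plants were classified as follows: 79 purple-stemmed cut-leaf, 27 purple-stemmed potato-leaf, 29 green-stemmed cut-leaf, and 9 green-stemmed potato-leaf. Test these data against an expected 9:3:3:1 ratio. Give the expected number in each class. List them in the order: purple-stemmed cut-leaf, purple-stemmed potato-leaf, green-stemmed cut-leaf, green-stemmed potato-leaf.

81, 27, 27, 9

Total ratio parts = 16. Expected numbers out of 144:
  purple-stemmed cut-leaf: 144 × 9/16 = 81
  purple-stemmed potato-leaf: 144 × 3/16 = 27
  green-stemmed cut-leaf: 144 × 3/16 = 27
  green-stemmed potato-leaf: 144 × 1/16 = 9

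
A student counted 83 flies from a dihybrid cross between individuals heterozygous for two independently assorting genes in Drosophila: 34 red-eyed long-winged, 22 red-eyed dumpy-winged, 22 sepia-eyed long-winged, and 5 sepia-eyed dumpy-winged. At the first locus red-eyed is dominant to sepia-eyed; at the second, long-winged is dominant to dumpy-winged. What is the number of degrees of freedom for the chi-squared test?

A dihybrid F₂ with independent assortment and complete dominance at both loci gives a 9:3:3:1 phenotypic ratio.
A goodness-of-fit test with 4 phenotype classes has df = 4 − 1 = 3.

3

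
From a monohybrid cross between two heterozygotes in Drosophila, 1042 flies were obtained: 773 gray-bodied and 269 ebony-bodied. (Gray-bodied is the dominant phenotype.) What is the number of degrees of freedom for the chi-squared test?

For a monohybrid cross between heterozygotes with complete dominance, the expected phenotypic ratio is 3:1.
A goodness-of-fit test with 2 phenotype classes has df = 2 − 1 = 1.

1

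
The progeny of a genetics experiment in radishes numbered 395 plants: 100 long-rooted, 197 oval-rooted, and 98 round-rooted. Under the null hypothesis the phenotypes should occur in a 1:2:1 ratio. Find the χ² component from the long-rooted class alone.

Expected counts for N = 395 under a 1:2:1 ratio (total parts = 4):
  long-rooted: 395 × 1/4 = 98.75
  oval-rooted: 395 × 2/4 = 197.5
  round-rooted: 395 × 1/4 = 98.75
Contribution of long-rooted: (100 − 98.75)² / 98.75 = 0.0158

0.016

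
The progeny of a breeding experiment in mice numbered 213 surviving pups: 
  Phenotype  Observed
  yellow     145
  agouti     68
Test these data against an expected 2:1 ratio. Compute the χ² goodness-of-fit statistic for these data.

0.190

The 2:1 ratio has 3 parts, so with N = 213 the expected counts are:
  yellow: 213 × 2/3 = 142
  agouti: 213 × 1/3 = 71
χ² = Σ (O − E)² / E
  yellow: (145 − 142)² / 142 = 0.0634
  agouti: (68 − 71)² / 71 = 0.1268
χ² = 0.0634 + 0.1268 = 0.1902 ≈ 0.190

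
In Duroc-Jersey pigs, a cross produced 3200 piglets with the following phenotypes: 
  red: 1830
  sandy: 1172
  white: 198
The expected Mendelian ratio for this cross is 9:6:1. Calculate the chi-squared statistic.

1.173

The 9:6:1 ratio has 16 parts, so with N = 3200 the expected counts are:
  red: 3200 × 9/16 = 1800
  sandy: 3200 × 6/16 = 1200
  white: 3200 × 1/16 = 200
χ² = Σ (O − E)² / E
  red: (1830 − 1800)² / 1800 = 0.5000
  sandy: (1172 − 1200)² / 1200 = 0.6533
  white: (198 − 200)² / 200 = 0.0200
χ² = 0.5000 + 0.6533 + 0.0200 = 1.1733 ≈ 1.173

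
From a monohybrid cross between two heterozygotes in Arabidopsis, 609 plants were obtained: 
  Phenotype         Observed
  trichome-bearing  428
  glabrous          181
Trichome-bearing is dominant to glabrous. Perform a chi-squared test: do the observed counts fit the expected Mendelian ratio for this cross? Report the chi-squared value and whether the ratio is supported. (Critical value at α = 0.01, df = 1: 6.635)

For a monohybrid cross between heterozygotes with complete dominance, the expected phenotypic ratio is 3:1.
The 3:1 ratio has 4 parts, so with N = 609 the expected counts are:
  trichome-bearing: 609 × 3/4 = 456.75
  glabrous: 609 × 1/4 = 152.25
χ² = Σ (O − E)² / E
  trichome-bearing: (428 − 456.75)² / 456.75 = 1.8097
  glabrous: (181 − 152.25)² / 152.25 = 5.4290
χ² = 1.8097 + 5.4290 = 7.2387 ≈ 7.239
Degrees of freedom = 2 − 1 = 1; critical value at α = 0.01 is 6.635.
Since 7.239 > 6.635, we reject the null hypothesis — the data do not fit the 3:1 ratio.

7.239; not consistent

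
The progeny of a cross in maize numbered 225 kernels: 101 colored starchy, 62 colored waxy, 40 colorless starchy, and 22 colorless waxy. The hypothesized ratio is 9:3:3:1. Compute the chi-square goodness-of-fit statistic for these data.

Under the 9:3:3:1 hypothesis (Σ ratio = 16, N = 225):
  colored starchy: 225 × 9/16 = 126.5625
  colored waxy: 225 × 3/16 = 42.1875
  colorless starchy: 225 × 3/16 = 42.1875
  colorless waxy: 225 × 1/16 = 14.0625
χ² = Σ (O − E)² / E
  colored starchy: (101 − 126.5625)² / 126.5625 = 5.1630
  colored waxy: (62 − 42.1875)² / 42.1875 = 9.3045
  colorless starchy: (40 − 42.1875)² / 42.1875 = 0.1134
  colorless waxy: (22 − 14.0625)² / 14.0625 = 4.4803
χ² = 5.1630 + 9.3045 + 0.1134 + 4.4803 = 19.0612 ≈ 19.061

19.061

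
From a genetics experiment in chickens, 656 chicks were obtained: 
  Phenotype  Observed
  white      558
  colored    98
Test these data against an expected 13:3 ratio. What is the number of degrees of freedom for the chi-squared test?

1

A goodness-of-fit test with 2 phenotype classes has df = 2 − 1 = 1.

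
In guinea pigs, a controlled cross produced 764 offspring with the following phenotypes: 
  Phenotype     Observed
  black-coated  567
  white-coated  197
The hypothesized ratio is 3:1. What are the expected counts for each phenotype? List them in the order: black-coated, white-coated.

Expected counts for N = 764 under a 3:1 ratio (total parts = 4):
  black-coated: 764 × 3/4 = 573
  white-coated: 764 × 1/4 = 191

573, 191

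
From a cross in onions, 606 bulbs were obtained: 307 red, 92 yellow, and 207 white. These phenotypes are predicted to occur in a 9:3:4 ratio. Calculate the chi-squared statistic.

27.814

The 9:3:4 ratio has 16 parts, so with N = 606 the expected counts are:
  red: 606 × 9/16 = 340.875
  yellow: 606 × 3/16 = 113.625
  white: 606 × 4/16 = 151.5
χ² = Σ (O − E)² / E
  red: (307 − 340.875)² / 340.875 = 3.3664
  yellow: (92 − 113.625)² / 113.625 = 4.1156
  white: (207 − 151.5)² / 151.5 = 20.3317
χ² = 3.3664 + 4.1156 + 20.3317 = 27.8137 ≈ 27.814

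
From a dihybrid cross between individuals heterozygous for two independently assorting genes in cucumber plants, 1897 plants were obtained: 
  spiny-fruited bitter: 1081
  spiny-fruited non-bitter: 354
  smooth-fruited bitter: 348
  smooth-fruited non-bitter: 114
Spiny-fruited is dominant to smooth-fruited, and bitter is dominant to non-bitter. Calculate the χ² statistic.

A dihybrid F₂ with independent assortment and complete dominance at both loci gives a 9:3:3:1 phenotypic ratio.
The 9:3:3:1 ratio has 16 parts, so with N = 1897 the expected counts are:
  spiny-fruited bitter: 1897 × 9/16 = 1067.0625
  spiny-fruited non-bitter: 1897 × 3/16 = 355.6875
  smooth-fruited bitter: 1897 × 3/16 = 355.6875
  smooth-fruited non-bitter: 1897 × 1/16 = 118.5625
χ² = Σ (O − E)² / E
  spiny-fruited bitter: (1081 − 1067.0625)² / 1067.0625 = 0.1820
  spiny-fruited non-bitter: (354 − 355.6875)² / 355.6875 = 0.0080
  smooth-fruited bitter: (348 − 355.6875)² / 355.6875 = 0.1662
  smooth-fruited non-bitter: (114 − 118.5625)² / 118.5625 = 0.1756
χ² = 0.1820 + 0.0080 + 0.1662 + 0.1756 = 0.5318 ≈ 0.532

0.532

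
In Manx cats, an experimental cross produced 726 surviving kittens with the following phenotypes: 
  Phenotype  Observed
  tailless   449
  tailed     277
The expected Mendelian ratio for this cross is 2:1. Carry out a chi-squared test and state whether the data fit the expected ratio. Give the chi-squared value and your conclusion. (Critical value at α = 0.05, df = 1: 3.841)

7.593; not consistent

Total ratio parts = 3. Expected numbers out of 726:
  tailless: 726 × 2/3 = 484
  tailed: 726 × 1/3 = 242
χ² = Σ (O − E)² / E
  tailless: (449 − 484)² / 484 = 2.5310
  tailed: (277 − 242)² / 242 = 5.0620
χ² = 2.5310 + 5.0620 = 7.593
Degrees of freedom = 2 − 1 = 1; critical value at α = 0.05 is 3.841.
Since 7.593 > 3.841, we reject the null hypothesis — the data do not fit the 2:1 ratio.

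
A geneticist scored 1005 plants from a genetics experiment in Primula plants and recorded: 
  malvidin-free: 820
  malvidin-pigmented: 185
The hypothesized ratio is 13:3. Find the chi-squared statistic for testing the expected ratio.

Under the 13:3 hypothesis (Σ ratio = 16, N = 1005):
  malvidin-free: 1005 × 13/16 = 816.5625
  malvidin-pigmented: 1005 × 3/16 = 188.4375
χ² = Σ (O − E)² / E
  malvidin-free: (820 − 816.5625)² / 816.5625 = 0.0145
  malvidin-pigmented: (185 − 188.4375)² / 188.4375 = 0.0627
χ² = 0.0145 + 0.0627 = 0.0772 ≈ 0.077

0.077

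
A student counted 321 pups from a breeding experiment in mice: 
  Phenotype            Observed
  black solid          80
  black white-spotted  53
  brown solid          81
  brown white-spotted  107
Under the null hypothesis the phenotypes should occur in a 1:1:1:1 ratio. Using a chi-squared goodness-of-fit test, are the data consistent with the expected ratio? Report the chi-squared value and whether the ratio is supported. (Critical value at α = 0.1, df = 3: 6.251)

18.178; not consistent

The 1:1:1:1 ratio has 4 parts, so with N = 321 the expected counts are:
  black solid: 321 × 1/4 = 80.25
  black white-spotted: 321 × 1/4 = 80.25
  brown solid: 321 × 1/4 = 80.25
  brown white-spotted: 321 × 1/4 = 80.25
χ² = Σ (O − E)² / E
  black solid: (80 − 80.25)² / 80.25 = 0.0008
  black white-spotted: (53 − 80.25)² / 80.25 = 9.2531
  brown solid: (81 − 80.25)² / 80.25 = 0.0070
  brown white-spotted: (107 − 80.25)² / 80.25 = 8.9167
χ² = 0.0008 + 9.2531 + 0.0070 + 8.9167 = 18.1776 ≈ 18.178
Degrees of freedom = 4 − 1 = 3; critical value at α = 0.1 is 6.251.
Since 18.178 > 6.251, we reject the null hypothesis — the data do not fit the 1:1:1:1 ratio.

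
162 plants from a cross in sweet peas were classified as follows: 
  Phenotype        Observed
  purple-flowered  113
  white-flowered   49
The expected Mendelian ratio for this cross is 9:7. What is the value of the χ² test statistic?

12.003

Expected counts for N = 162 under a 9:7 ratio (total parts = 16):
  purple-flowered: 162 × 9/16 = 91.125
  white-flowered: 162 × 7/16 = 70.875
χ² = Σ (O − E)² / E
  purple-flowered: (113 − 91.125)² / 91.125 = 5.2512
  white-flowered: (49 − 70.875)² / 70.875 = 6.7515
χ² = 5.2512 + 6.7515 = 12.0027 ≈ 12.003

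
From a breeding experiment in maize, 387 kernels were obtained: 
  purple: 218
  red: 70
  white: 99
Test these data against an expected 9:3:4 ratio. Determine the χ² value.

0.143

The 9:3:4 ratio has 16 parts, so with N = 387 the expected counts are:
  purple: 387 × 9/16 = 217.6875
  red: 387 × 3/16 = 72.5625
  white: 387 × 4/16 = 96.75
χ² = Σ (O − E)² / E
  purple: (218 − 217.6875)² / 217.6875 = 0.0004
  red: (70 − 72.5625)² / 72.5625 = 0.0905
  white: (99 − 96.75)² / 96.75 = 0.0523
χ² = 0.0004 + 0.0905 + 0.0523 = 0.1432 ≈ 0.143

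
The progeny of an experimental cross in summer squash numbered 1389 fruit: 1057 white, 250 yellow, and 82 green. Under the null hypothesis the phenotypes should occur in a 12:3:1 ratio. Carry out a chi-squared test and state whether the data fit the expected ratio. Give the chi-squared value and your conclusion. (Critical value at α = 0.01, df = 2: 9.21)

0.908; consistent

Total ratio parts = 16. Expected numbers out of 1389:
  white: 1389 × 12/16 = 1041.75
  yellow: 1389 × 3/16 = 260.4375
  green: 1389 × 1/16 = 86.8125
χ² = Σ (O − E)² / E
  white: (1057 − 1041.75)² / 1041.75 = 0.2232
  yellow: (250 − 260.4375)² / 260.4375 = 0.4183
  green: (82 − 86.8125)² / 86.8125 = 0.2668
χ² = 0.2232 + 0.4183 + 0.2668 = 0.9083 ≈ 0.908
Degrees of freedom = 3 − 1 = 2; critical value at α = 0.01 is 9.21.
Since 0.908 < 9.21, we fail to reject the null hypothesis — the data are consistent with the 12:3:1 ratio.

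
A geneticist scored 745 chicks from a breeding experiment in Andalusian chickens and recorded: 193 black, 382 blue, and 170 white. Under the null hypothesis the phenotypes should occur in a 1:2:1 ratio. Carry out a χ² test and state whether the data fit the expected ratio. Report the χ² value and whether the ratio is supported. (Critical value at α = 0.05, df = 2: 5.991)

1.905; consistent

Expected counts for N = 745 under a 1:2:1 ratio (total parts = 4):
  black: 745 × 1/4 = 186.25
  blue: 745 × 2/4 = 372.5
  white: 745 × 1/4 = 186.25
χ² = Σ (O − E)² / E
  black: (193 − 186.25)² / 186.25 = 0.2446
  blue: (382 − 372.5)² / 372.5 = 0.2423
  white: (170 − 186.25)² / 186.25 = 1.4178
χ² = 0.2446 + 0.2423 + 1.4178 = 1.9047 ≈ 1.905
Degrees of freedom = 3 − 1 = 2; critical value at α = 0.05 is 5.991.
Since 1.905 < 5.991, we fail to reject the null hypothesis — the data are consistent with the 1:2:1 ratio.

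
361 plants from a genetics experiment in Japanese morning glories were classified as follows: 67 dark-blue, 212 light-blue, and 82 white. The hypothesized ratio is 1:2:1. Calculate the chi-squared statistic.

Under the 1:2:1 hypothesis (Σ ratio = 4, N = 361):
  dark-blue: 361 × 1/4 = 90.25
  light-blue: 361 × 2/4 = 180.5
  white: 361 × 1/4 = 90.25
χ² = Σ (O − E)² / E
  dark-blue: (67 − 90.25)² / 90.25 = 5.9896
  light-blue: (212 − 180.5)² / 180.5 = 5.4972
  white: (82 − 90.25)² / 90.25 = 0.7542
χ² = 5.9896 + 5.4972 + 0.7542 = 12.241

12.241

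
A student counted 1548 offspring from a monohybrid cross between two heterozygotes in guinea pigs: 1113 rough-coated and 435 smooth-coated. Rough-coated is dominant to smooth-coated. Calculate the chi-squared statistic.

7.938

For a monohybrid cross between heterozygotes with complete dominance, the expected phenotypic ratio is 3:1.
Total ratio parts = 4. Expected numbers out of 1548:
  rough-coated: 1548 × 3/4 = 1161
  smooth-coated: 1548 × 1/4 = 387
χ² = Σ (O − E)² / E
  rough-coated: (1113 − 1161)² / 1161 = 1.9845
  smooth-coated: (435 − 387)² / 387 = 5.9535
χ² = 1.9845 + 5.9535 = 7.938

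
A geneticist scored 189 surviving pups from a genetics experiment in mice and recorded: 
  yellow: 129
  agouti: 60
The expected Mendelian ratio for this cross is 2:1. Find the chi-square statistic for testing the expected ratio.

0.214

Under the 2:1 hypothesis (Σ ratio = 3, N = 189):
  yellow: 189 × 2/3 = 126
  agouti: 189 × 1/3 = 63
χ² = Σ (O − E)² / E
  yellow: (129 − 126)² / 126 = 0.0714
  agouti: (60 − 63)² / 63 = 0.1429
χ² = 0.0714 + 0.1429 = 0.2143 ≈ 0.214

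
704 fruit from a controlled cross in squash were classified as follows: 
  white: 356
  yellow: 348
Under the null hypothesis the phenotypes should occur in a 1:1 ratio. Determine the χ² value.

0.091

Total ratio parts = 2. Expected numbers out of 704:
  white: 704 × 1/2 = 352
  yellow: 704 × 1/2 = 352
χ² = Σ (O − E)² / E
  white: (356 − 352)² / 352 = 0.0455
  yellow: (348 − 352)² / 352 = 0.0455
χ² = 0.0455 + 0.0455 = 0.091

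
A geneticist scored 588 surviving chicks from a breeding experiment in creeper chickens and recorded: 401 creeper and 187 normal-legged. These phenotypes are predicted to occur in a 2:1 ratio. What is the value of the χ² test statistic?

Under the 2:1 hypothesis (Σ ratio = 3, N = 588):
  creeper: 588 × 2/3 = 392
  normal-legged: 588 × 1/3 = 196
χ² = Σ (O − E)² / E
  creeper: (401 − 392)² / 392 = 0.2066
  normal-legged: (187 − 196)² / 196 = 0.4133
χ² = 0.2066 + 0.4133 = 0.6199 ≈ 0.620

0.620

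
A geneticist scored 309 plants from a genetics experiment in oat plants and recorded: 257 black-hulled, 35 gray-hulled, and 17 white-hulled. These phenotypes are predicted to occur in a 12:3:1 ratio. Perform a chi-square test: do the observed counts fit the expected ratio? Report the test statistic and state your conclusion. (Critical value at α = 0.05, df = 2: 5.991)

Expected counts for N = 309 under a 12:3:1 ratio (total parts = 16):
  black-hulled: 309 × 12/16 = 231.75
  gray-hulled: 309 × 3/16 = 57.9375
  white-hulled: 309 × 1/16 = 19.3125
χ² = Σ (O − E)² / E
  black-hulled: (257 − 231.75)² / 231.75 = 2.7511
  gray-hulled: (35 − 57.9375)² / 57.9375 = 9.0810
  white-hulled: (17 − 19.3125)² / 19.3125 = 0.2769
χ² = 2.7511 + 9.0810 + 0.2769 = 12.109
Degrees of freedom = 3 − 1 = 2; critical value at α = 0.05 is 5.991.
Since 12.109 > 5.991, we reject the null hypothesis — the data do not fit the 12:3:1 ratio.

12.109; not consistent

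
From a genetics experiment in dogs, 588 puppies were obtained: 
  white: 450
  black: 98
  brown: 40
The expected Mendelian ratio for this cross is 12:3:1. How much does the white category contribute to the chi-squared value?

Total ratio parts = 16. Expected numbers out of 588:
  white: 588 × 12/16 = 441
  black: 588 × 3/16 = 110.25
  brown: 588 × 1/16 = 36.75
Contribution of white: (450 − 441)² / 441 = 0.1837

0.184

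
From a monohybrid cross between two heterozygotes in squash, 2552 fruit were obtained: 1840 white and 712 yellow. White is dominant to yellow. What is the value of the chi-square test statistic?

11.444

For a monohybrid cross between heterozygotes with complete dominance, the expected phenotypic ratio is 3:1.
The 3:1 ratio has 4 parts, so with N = 2552 the expected counts are:
  white: 2552 × 3/4 = 1914
  yellow: 2552 × 1/4 = 638
χ² = Σ (O − E)² / E
  white: (1840 − 1914)² / 1914 = 2.8610
  yellow: (712 − 638)² / 638 = 8.5831
χ² = 2.8610 + 8.5831 = 11.4441 ≈ 11.444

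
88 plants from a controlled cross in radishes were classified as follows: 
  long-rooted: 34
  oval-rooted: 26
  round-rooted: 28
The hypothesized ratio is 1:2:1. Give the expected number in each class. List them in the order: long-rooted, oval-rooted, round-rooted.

The 1:2:1 ratio has 4 parts, so with N = 88 the expected counts are:
  long-rooted: 88 × 1/4 = 22
  oval-rooted: 88 × 2/4 = 44
  round-rooted: 88 × 1/4 = 22

22, 44, 22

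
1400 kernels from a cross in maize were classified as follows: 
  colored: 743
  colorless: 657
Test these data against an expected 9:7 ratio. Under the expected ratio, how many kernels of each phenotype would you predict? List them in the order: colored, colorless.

787.5, 612.5

Total ratio parts = 16. Expected numbers out of 1400:
  colored: 1400 × 9/16 = 787.5
  colorless: 1400 × 7/16 = 612.5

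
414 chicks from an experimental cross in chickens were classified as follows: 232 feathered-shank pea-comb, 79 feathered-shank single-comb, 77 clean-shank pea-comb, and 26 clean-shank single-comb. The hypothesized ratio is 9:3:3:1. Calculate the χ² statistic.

Total ratio parts = 16. Expected numbers out of 414:
  feathered-shank pea-comb: 414 × 9/16 = 232.875
  feathered-shank single-comb: 414 × 3/16 = 77.625
  clean-shank pea-comb: 414 × 3/16 = 77.625
  clean-shank single-comb: 414 × 1/16 = 25.875
χ² = Σ (O − E)² / E
  feathered-shank pea-comb: (232 − 232.875)² / 232.875 = 0.0033
  feathered-shank single-comb: (79 − 77.625)² / 77.625 = 0.0244
  clean-shank pea-comb: (77 − 77.625)² / 77.625 = 0.0050
  clean-shank single-comb: (26 − 25.875)² / 25.875 = 0.0006
χ² = 0.0033 + 0.0244 + 0.0050 + 0.0006 = 0.0333 ≈ 0.033

0.033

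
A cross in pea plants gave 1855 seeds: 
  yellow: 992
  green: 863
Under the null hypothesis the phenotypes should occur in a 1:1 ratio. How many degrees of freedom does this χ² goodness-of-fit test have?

A goodness-of-fit test with 2 phenotype classes has df = 2 − 1 = 1.

1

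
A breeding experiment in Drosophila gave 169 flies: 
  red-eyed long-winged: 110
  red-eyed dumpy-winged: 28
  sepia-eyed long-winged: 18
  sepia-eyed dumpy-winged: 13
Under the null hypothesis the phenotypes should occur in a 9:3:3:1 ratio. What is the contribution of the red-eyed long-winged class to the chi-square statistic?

Total ratio parts = 16. Expected numbers out of 169:
  red-eyed long-winged: 169 × 9/16 = 95.0625
  red-eyed dumpy-winged: 169 × 3/16 = 31.6875
  sepia-eyed long-winged: 169 × 3/16 = 31.6875
  sepia-eyed dumpy-winged: 169 × 1/16 = 10.5625
Contribution of red-eyed long-winged: (110 − 95.0625)² / 95.0625 = 2.3472

2.347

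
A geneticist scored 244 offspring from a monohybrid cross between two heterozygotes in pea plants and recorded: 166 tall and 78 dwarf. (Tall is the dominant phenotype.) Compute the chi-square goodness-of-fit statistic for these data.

6.317

For a monohybrid cross between heterozygotes with complete dominance, the expected phenotypic ratio is 3:1.
Expected counts for N = 244 under a 3:1 ratio (total parts = 4):
  tall: 244 × 3/4 = 183
  dwarf: 244 × 1/4 = 61
χ² = Σ (O − E)² / E
  tall: (166 − 183)² / 183 = 1.5792
  dwarf: (78 − 61)² / 61 = 4.7377
χ² = 1.5792 + 4.7377 = 6.3169 ≈ 6.317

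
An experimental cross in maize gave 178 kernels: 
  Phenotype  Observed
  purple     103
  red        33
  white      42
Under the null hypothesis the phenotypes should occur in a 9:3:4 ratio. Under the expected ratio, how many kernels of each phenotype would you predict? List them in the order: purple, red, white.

Under the 9:3:4 hypothesis (Σ ratio = 16, N = 178):
  purple: 178 × 9/16 = 100.125
  red: 178 × 3/16 = 33.375
  white: 178 × 4/16 = 44.5

100.125, 33.375, 44.5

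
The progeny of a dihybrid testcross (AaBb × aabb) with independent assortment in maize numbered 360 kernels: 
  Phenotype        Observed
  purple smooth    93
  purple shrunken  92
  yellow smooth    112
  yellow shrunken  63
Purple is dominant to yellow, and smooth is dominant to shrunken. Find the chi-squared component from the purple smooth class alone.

0.100

A dihybrid testcross with independent assortment gives a 1:1:1:1 ratio.
Expected counts for N = 360 under a 1:1:1:1 ratio (total parts = 4):
  purple smooth: 360 × 1/4 = 90
  purple shrunken: 360 × 1/4 = 90
  yellow smooth: 360 × 1/4 = 90
  yellow shrunken: 360 × 1/4 = 90
Contribution of purple smooth: (93 − 90)² / 90 = 0.1000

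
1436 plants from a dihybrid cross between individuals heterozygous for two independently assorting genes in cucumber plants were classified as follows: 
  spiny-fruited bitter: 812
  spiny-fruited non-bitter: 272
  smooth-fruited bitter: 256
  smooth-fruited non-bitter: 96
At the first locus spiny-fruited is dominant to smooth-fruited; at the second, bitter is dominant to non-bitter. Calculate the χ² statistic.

1.138

A dihybrid F₂ with independent assortment and complete dominance at both loci gives a 9:3:3:1 phenotypic ratio.
Expected counts for N = 1436 under a 9:3:3:1 ratio (total parts = 16):
  spiny-fruited bitter: 1436 × 9/16 = 807.75
  spiny-fruited non-bitter: 1436 × 3/16 = 269.25
  smooth-fruited bitter: 1436 × 3/16 = 269.25
  smooth-fruited non-bitter: 1436 × 1/16 = 89.75
χ² = Σ (O − E)² / E
  spiny-fruited bitter: (812 − 807.75)² / 807.75 = 0.0224
  spiny-fruited non-bitter: (272 − 269.25)² / 269.25 = 0.0281
  smooth-fruited bitter: (256 − 269.25)² / 269.25 = 0.6520
  smooth-fruited non-bitter: (96 − 89.75)² / 89.75 = 0.4352
χ² = 0.0224 + 0.0281 + 0.6520 + 0.4352 = 1.1377 ≈ 1.138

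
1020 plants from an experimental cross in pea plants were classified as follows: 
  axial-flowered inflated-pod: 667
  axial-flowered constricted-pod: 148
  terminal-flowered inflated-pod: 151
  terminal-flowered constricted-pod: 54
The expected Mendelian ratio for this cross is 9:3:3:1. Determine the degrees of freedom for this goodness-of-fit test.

3

A goodness-of-fit test with 4 phenotype classes has df = 4 − 1 = 3.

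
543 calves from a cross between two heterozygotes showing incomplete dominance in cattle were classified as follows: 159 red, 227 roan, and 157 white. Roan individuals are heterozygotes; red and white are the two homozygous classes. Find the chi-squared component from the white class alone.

3.326

With incomplete dominance, a heterozygote × heterozygote cross gives a 1:2:1 phenotypic ratio.
Expected counts for N = 543 under a 1:2:1 ratio (total parts = 4):
  red: 543 × 1/4 = 135.75
  roan: 543 × 2/4 = 271.5
  white: 543 × 1/4 = 135.75
Contribution of white: (157 − 135.75)² / 135.75 = 3.3264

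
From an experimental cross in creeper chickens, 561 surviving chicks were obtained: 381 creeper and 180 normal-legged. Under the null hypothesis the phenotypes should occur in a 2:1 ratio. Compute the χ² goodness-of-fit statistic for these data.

Expected counts for N = 561 under a 2:1 ratio (total parts = 3):
  creeper: 561 × 2/3 = 374
  normal-legged: 561 × 1/3 = 187
χ² = Σ (O − E)² / E
  creeper: (381 − 374)² / 374 = 0.1310
  normal-legged: (180 − 187)² / 187 = 0.2620
χ² = 0.1310 + 0.2620 = 0.393

0.393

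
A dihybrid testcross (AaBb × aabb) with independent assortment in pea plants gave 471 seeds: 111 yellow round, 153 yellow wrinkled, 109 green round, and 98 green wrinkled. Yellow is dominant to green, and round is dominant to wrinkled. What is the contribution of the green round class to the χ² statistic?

0.650

A dihybrid testcross with independent assortment gives a 1:1:1:1 ratio.
The 1:1:1:1 ratio has 4 parts, so with N = 471 the expected counts are:
  yellow round: 471 × 1/4 = 117.75
  yellow wrinkled: 471 × 1/4 = 117.75
  green round: 471 × 1/4 = 117.75
  green wrinkled: 471 × 1/4 = 117.75
Contribution of green round: (109 − 117.75)² / 117.75 = 0.6502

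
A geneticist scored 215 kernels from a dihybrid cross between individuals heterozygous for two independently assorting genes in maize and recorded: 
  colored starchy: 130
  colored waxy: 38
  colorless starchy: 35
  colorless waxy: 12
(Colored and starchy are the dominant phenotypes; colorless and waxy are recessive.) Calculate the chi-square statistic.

1.666

A dihybrid F₂ with independent assortment and complete dominance at both loci gives a 9:3:3:1 phenotypic ratio.
The 9:3:3:1 ratio has 16 parts, so with N = 215 the expected counts are:
  colored starchy: 215 × 9/16 = 120.9375
  colored waxy: 215 × 3/16 = 40.3125
  colorless starchy: 215 × 3/16 = 40.3125
  colorless waxy: 215 × 1/16 = 13.4375
χ² = Σ (O − E)² / E
  colored starchy: (130 − 120.9375)² / 120.9375 = 0.6791
  colored waxy: (38 − 40.3125)² / 40.3125 = 0.1327
  colorless starchy: (35 − 40.3125)² / 40.3125 = 0.7001
  colorless waxy: (12 − 13.4375)² / 13.4375 = 0.1538
χ² = 0.6791 + 0.1327 + 0.7001 + 0.1538 = 1.6657 ≈ 1.666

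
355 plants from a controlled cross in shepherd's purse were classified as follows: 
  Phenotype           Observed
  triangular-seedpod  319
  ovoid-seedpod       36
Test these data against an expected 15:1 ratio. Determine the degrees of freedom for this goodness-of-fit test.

A goodness-of-fit test with 2 phenotype classes has df = 2 − 1 = 1.

1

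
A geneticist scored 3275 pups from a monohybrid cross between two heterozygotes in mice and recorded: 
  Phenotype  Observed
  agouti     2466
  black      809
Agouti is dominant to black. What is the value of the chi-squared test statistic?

For a monohybrid cross between heterozygotes with complete dominance, the expected phenotypic ratio is 3:1.
Under the 3:1 hypothesis (Σ ratio = 4, N = 3275):
  agouti: 3275 × 3/4 = 2456.25
  black: 3275 × 1/4 = 818.75
χ² = Σ (O − E)² / E
  agouti: (2466 − 2456.25)² / 2456.25 = 0.0387
  black: (809 − 818.75)² / 818.75 = 0.1161
χ² = 0.0387 + 0.1161 = 0.1548 ≈ 0.155

0.155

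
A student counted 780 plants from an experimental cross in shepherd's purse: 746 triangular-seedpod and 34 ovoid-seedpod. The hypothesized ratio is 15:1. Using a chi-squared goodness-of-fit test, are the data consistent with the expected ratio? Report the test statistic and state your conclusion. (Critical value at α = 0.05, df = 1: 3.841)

4.760; not consistent

Expected counts for N = 780 under a 15:1 ratio (total parts = 16):
  triangular-seedpod: 780 × 15/16 = 731.25
  ovoid-seedpod: 780 × 1/16 = 48.75
χ² = Σ (O − E)² / E
  triangular-seedpod: (746 − 731.25)² / 731.25 = 0.2975
  ovoid-seedpod: (34 − 48.75)² / 48.75 = 4.4628
χ² = 0.2975 + 4.4628 = 4.7603 ≈ 4.760
Degrees of freedom = 2 − 1 = 1; critical value at α = 0.05 is 3.841.
Since 4.760 > 3.841, we reject the null hypothesis — the data do not fit the 15:1 ratio.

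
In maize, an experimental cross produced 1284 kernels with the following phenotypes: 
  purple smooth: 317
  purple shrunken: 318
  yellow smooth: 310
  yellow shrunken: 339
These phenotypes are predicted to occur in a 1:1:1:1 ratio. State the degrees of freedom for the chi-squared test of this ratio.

A goodness-of-fit test with 4 phenotype classes has df = 4 − 1 = 3.

3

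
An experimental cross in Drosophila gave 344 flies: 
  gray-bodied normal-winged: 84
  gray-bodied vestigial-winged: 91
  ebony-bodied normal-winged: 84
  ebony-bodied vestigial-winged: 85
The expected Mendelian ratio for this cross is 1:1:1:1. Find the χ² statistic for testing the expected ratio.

0.395

Expected counts for N = 344 under a 1:1:1:1 ratio (total parts = 4):
  gray-bodied normal-winged: 344 × 1/4 = 86
  gray-bodied vestigial-winged: 344 × 1/4 = 86
  ebony-bodied normal-winged: 344 × 1/4 = 86
  ebony-bodied vestigial-winged: 344 × 1/4 = 86
χ² = Σ (O − E)² / E
  gray-bodied normal-winged: (84 − 86)² / 86 = 0.0465
  gray-bodied vestigial-winged: (91 − 86)² / 86 = 0.2907
  ebony-bodied normal-winged: (84 − 86)² / 86 = 0.0465
  ebony-bodied vestigial-winged: (85 − 86)² / 86 = 0.0116
χ² = 0.0465 + 0.2907 + 0.0465 + 0.0116 = 0.3953 ≈ 0.395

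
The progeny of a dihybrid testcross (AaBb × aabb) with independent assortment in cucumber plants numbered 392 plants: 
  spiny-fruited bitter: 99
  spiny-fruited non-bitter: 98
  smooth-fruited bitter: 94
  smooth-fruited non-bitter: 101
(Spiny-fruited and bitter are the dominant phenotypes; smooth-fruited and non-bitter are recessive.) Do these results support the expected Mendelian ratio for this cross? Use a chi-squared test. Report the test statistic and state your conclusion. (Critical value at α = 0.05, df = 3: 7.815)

0.265; consistent

A dihybrid testcross with independent assortment gives a 1:1:1:1 ratio.
Total ratio parts = 4. Expected numbers out of 392:
  spiny-fruited bitter: 392 × 1/4 = 98
  spiny-fruited non-bitter: 392 × 1/4 = 98
  smooth-fruited bitter: 392 × 1/4 = 98
  smooth-fruited non-bitter: 392 × 1/4 = 98
χ² = Σ (O − E)² / E
  spiny-fruited bitter: (99 − 98)² / 98 = 0.0102
  spiny-fruited non-bitter: (98 − 98)² / 98 = 0.0000
  smooth-fruited bitter: (94 − 98)² / 98 = 0.1633
  smooth-fruited non-bitter: (101 − 98)² / 98 = 0.0918
χ² = 0.0102 + 0.0000 + 0.1633 + 0.0918 = 0.2653 ≈ 0.265
Degrees of freedom = 4 − 1 = 3; critical value at α = 0.05 is 7.815.
Since 0.265 < 7.815, we fail to reject the null hypothesis — the data are consistent with the 1:1:1:1 ratio.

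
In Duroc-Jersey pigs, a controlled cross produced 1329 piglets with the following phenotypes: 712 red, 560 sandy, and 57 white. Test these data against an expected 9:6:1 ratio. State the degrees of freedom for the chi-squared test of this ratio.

A goodness-of-fit test with 3 phenotype classes has df = 3 − 1 = 2.

2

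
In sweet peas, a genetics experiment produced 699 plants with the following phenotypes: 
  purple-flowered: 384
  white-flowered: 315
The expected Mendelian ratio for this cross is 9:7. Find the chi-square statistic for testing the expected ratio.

0.491

Expected counts for N = 699 under a 9:7 ratio (total parts = 16):
  purple-flowered: 699 × 9/16 = 393.1875
  white-flowered: 699 × 7/16 = 305.8125
χ² = Σ (O − E)² / E
  purple-flowered: (384 − 393.1875)² / 393.1875 = 0.2147
  white-flowered: (315 − 305.8125)² / 305.8125 = 0.2760
χ² = 0.2147 + 0.2760 = 0.4907 ≈ 0.491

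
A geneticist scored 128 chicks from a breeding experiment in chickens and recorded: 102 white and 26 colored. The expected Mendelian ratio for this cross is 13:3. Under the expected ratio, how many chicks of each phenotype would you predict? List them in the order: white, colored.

104, 24

Expected counts for N = 128 under a 13:3 ratio (total parts = 16):
  white: 128 × 13/16 = 104
  colored: 128 × 3/16 = 24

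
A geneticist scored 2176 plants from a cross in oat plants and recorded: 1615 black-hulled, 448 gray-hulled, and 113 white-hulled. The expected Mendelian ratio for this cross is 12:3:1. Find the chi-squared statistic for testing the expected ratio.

Total ratio parts = 16. Expected numbers out of 2176:
  black-hulled: 2176 × 12/16 = 1632
  gray-hulled: 2176 × 3/16 = 408
  white-hulled: 2176 × 1/16 = 136
χ² = Σ (O − E)² / E
  black-hulled: (1615 − 1632)² / 1632 = 0.1771
  gray-hulled: (448 − 408)² / 408 = 3.9216
  white-hulled: (113 − 136)² / 136 = 3.8897
χ² = 0.1771 + 3.9216 + 3.8897 = 7.9884 ≈ 7.988

7.988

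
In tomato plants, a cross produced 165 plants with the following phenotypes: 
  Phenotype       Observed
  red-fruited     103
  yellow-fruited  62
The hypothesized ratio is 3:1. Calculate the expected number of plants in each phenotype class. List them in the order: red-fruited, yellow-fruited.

123.75, 41.25

Under the 3:1 hypothesis (Σ ratio = 4, N = 165):
  red-fruited: 165 × 3/4 = 123.75
  yellow-fruited: 165 × 1/4 = 41.25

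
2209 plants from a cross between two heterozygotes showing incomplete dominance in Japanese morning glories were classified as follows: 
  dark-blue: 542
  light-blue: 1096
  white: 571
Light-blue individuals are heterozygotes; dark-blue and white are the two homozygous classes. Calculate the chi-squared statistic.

With incomplete dominance, a heterozygote × heterozygote cross gives a 1:2:1 phenotypic ratio.
Expected counts for N = 2209 under a 1:2:1 ratio (total parts = 4):
  dark-blue: 2209 × 1/4 = 552.25
  light-blue: 2209 × 2/4 = 1104.5
  white: 2209 × 1/4 = 552.25
χ² = Σ (O − E)² / E
  dark-blue: (542 − 552.25)² / 552.25 = 0.1902
  light-blue: (1096 − 1104.5)² / 1104.5 = 0.0654
  white: (571 − 552.25)² / 552.25 = 0.6366
χ² = 0.1902 + 0.0654 + 0.6366 = 0.8922 ≈ 0.892

0.892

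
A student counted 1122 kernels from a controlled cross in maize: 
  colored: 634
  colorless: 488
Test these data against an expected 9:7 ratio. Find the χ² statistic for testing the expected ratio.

0.030

Under the 9:7 hypothesis (Σ ratio = 16, N = 1122):
  colored: 1122 × 9/16 = 631.125
  colorless: 1122 × 7/16 = 490.875
χ² = Σ (O − E)² / E
  colored: (634 − 631.125)² / 631.125 = 0.0131
  colorless: (488 − 490.875)² / 490.875 = 0.0168
χ² = 0.0131 + 0.0168 = 0.0299 ≈ 0.030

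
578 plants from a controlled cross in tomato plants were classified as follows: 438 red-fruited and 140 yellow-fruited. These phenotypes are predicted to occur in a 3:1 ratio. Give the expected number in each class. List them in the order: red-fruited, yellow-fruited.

Expected counts for N = 578 under a 3:1 ratio (total parts = 4):
  red-fruited: 578 × 3/4 = 433.5
  yellow-fruited: 578 × 1/4 = 144.5

433.5, 144.5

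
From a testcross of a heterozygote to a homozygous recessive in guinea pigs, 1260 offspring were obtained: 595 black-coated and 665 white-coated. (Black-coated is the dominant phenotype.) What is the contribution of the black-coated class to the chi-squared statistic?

1.944

A testcross of a heterozygote (Aa × aa) gives a 1:1 phenotypic ratio.
Expected counts for N = 1260 under a 1:1 ratio (total parts = 2):
  black-coated: 1260 × 1/2 = 630
  white-coated: 1260 × 1/2 = 630
Contribution of black-coated: (595 − 630)² / 630 = 1.9444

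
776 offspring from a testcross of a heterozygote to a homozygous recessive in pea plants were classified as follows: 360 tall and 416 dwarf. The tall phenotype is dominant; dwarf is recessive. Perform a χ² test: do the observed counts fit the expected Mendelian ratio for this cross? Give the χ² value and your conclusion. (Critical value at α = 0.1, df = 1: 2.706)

4.041; not consistent

A testcross of a heterozygote (Aa × aa) gives a 1:1 phenotypic ratio.
Expected counts for N = 776 under a 1:1 ratio (total parts = 2):
  tall: 776 × 1/2 = 388
  dwarf: 776 × 1/2 = 388
χ² = Σ (O − E)² / E
  tall: (360 − 388)² / 388 = 2.0206
  dwarf: (416 − 388)² / 388 = 2.0206
χ² = 2.0206 + 2.0206 = 4.0412 ≈ 4.041
Degrees of freedom = 2 − 1 = 1; critical value at α = 0.1 is 2.706.
Since 4.041 > 2.706, we reject the null hypothesis — the data do not fit the 1:1 ratio.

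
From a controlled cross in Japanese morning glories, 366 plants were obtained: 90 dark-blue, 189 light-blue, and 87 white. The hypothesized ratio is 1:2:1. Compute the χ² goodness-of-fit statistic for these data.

Total ratio parts = 4. Expected numbers out of 366:
  dark-blue: 366 × 1/4 = 91.5
  light-blue: 366 × 2/4 = 183
  white: 366 × 1/4 = 91.5
χ² = Σ (O − E)² / E
  dark-blue: (90 − 91.5)² / 91.5 = 0.0246
  light-blue: (189 − 183)² / 183 = 0.1967
  white: (87 − 91.5)² / 91.5 = 0.2213
χ² = 0.0246 + 0.1967 + 0.2213 = 0.4426 ≈ 0.443

0.443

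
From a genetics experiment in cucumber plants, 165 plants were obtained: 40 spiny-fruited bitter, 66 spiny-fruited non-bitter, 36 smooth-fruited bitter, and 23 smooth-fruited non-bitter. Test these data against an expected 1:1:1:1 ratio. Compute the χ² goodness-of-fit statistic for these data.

Total ratio parts = 4. Expected numbers out of 165:
  spiny-fruited bitter: 165 × 1/4 = 41.25
  spiny-fruited non-bitter: 165 × 1/4 = 41.25
  smooth-fruited bitter: 165 × 1/4 = 41.25
  smooth-fruited non-bitter: 165 × 1/4 = 41.25
χ² = Σ (O − E)² / E
  spiny-fruited bitter: (40 − 41.25)² / 41.25 = 0.0379
  spiny-fruited non-bitter: (66 − 41.25)² / 41.25 = 14.8500
  smooth-fruited bitter: (36 − 41.25)² / 41.25 = 0.6682
  smooth-fruited non-bitter: (23 − 41.25)² / 41.25 = 8.0742
χ² = 0.0379 + 14.8500 + 0.6682 + 8.0742 = 23.6303 ≈ 23.630

23.630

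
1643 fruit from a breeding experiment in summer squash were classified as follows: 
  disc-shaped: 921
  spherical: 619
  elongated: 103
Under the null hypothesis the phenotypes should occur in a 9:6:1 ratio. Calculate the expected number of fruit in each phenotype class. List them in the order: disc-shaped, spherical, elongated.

Under the 9:6:1 hypothesis (Σ ratio = 16, N = 1643):
  disc-shaped: 1643 × 9/16 = 924.1875
  spherical: 1643 × 6/16 = 616.125
  elongated: 1643 × 1/16 = 102.6875

924.1875, 616.125, 102.6875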